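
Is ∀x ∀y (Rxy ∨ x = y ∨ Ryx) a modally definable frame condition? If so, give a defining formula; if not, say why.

If a class were modally definable it would be closed under disjoint unions (Goldblatt–Thomason).
Take 3 disjoint single-world reflexive frames: each is trivially connected, but their disjoint union has 3 worlds with no edge between distinct components, so it is not connected.
So no modal formula (or set of formulas) defines exactly the connected frames.

Not modally definable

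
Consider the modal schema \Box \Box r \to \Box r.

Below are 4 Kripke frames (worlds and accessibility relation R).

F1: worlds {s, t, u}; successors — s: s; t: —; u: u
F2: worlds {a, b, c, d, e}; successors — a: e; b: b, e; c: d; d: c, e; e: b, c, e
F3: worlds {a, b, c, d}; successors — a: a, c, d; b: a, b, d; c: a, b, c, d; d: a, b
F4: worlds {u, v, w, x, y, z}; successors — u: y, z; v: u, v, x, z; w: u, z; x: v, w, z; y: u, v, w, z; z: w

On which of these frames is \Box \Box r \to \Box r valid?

The schema corresponds to density: \forall x \forall y (Rxy \to \exists z (Rxz \wedge Rzy)).
F1: satisfies the condition.
F2: fails — Rcd but no z with Rcz and Rzd.
F3: satisfies the condition.
F4: fails — Rwu but no t with Rwt and Rtu.
Valid on: F1, F3.

F1, F3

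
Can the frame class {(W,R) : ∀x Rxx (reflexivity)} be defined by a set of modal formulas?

This is a Sahlqvist condition; the T axiom □r → r defines it.
Suppose □r→r is valid. At any x set V(r)={w : Rxw}. Then □r holds at x, so r holds at x, i.e. Rxx.

Yes — defined by □r → r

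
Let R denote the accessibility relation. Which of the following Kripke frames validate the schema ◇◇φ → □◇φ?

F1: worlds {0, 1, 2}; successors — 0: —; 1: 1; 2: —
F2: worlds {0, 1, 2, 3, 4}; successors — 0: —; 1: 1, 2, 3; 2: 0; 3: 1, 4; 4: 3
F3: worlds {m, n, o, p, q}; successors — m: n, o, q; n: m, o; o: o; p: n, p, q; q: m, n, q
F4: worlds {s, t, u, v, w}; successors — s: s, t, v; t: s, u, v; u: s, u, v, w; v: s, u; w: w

F1

This is the axiom for a generalized confluence (Geach) condition; its first-order frame correspondent is ∀x ∀y ∀z ((xR²y ∧ xRz) → ∃w (y = w ∧ zRw)).
F1: ✓.
F2: fails — 1R²0, 1R1 but no w with 0=w and 1Rw.
F3: fails — mR²m, mRo but no w with m=w and oRw.
F4: fails — sR²t, sRt but no w* with t=w* and tRw*.
Valid on: F1.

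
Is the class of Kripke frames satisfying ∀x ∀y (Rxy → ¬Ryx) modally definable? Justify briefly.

If a class were modally definable it would be closed under surjective bounded morphisms (Goldblatt–Thomason).
The 5-cycle (worlds w0,w1,w2,w3,w4 with w0→w1→w2→w3→w4→w0) is asymmetric. Mapping every world to a single reflexive point • is a surjective bounded morphism, and the reflexive point is not asymmetric (R•• but asymmetry requires ¬R••).
Hence asymmetry is not modally definable.

No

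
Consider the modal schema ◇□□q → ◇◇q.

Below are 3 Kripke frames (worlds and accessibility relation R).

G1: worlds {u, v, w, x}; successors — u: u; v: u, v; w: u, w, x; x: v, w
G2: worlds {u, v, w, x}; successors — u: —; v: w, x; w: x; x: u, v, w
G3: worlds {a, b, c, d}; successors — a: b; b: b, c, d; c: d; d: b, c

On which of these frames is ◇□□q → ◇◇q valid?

G1, G3

This is the axiom for a generalized confluence (Geach) condition; its first-order frame correspondent is ∀x ∀y (xRy → ∃w (yR²w ∧ xR²w)).
G1: satisfies the condition.
G2: fails — xRu but no t with uR²t and xR²t.
G3: satisfies the condition.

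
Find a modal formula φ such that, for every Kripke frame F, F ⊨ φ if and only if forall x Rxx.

□ψ → ψ

The condition is reflexivity. The T schema □ψ → ψ defines it.
Suppose □ψ→ψ is valid. At any x set V(ψ)={w : Rxw}. Then □ψ holds at x, so ψ holds at x, i.e. Rxx.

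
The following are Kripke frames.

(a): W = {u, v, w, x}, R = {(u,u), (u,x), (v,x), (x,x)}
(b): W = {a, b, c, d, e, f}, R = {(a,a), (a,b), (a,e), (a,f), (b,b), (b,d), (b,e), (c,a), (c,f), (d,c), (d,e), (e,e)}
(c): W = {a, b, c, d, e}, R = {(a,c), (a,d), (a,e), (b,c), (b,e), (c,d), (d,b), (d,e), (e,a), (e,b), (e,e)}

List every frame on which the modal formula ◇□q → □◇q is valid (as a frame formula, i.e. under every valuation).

(a)

The schema corresponds to convergence: ∀x ∀y ∀z (Rxy ∧ Rxz → ∃w (Ryw ∧ Rzw)).
(a): satisfies the condition.
(b): fails — Rab and Raf but b and f have no common successor.
(c): fails — Rae and Rac but e and c have no common successor.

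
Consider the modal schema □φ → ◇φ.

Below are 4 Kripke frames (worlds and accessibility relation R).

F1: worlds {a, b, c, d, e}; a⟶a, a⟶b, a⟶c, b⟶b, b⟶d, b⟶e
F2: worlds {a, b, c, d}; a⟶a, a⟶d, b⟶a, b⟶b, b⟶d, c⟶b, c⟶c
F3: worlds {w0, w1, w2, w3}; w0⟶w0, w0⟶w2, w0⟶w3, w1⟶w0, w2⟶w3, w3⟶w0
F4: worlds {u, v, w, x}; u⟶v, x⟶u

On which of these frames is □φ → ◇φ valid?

This is the axiom for seriality; its first-order frame correspondent is ∀x ∃y Rxy.
F1: fails — world c has no successor.
F2: fails — world d has no successor.
F3: holds.
F4: fails — world v has no successor.

F3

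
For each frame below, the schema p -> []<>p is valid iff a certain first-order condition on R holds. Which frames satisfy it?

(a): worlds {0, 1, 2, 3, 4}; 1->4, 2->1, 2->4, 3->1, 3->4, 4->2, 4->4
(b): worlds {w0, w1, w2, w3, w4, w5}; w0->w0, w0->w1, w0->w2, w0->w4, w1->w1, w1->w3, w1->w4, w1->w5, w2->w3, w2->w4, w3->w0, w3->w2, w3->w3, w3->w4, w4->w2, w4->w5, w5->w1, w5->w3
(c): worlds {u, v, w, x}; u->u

The schema corresponds to symmetry: forall x forall y (Rxy -> Ryx).
(a): fails — R34 but not R43.
(b): fails — Rw0w4 but not Rw4w0.
(c): holds.
Valid on: (c).

(c)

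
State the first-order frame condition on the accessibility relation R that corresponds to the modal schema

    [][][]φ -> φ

forall x exists w (x R^3 w & x = w)

This is a Sahlqvist (Geach-type) schema ◇^0□^3φ → □^0◇^0φ.
First-order correspondent: forall x exists w (x R^3 w & x = w).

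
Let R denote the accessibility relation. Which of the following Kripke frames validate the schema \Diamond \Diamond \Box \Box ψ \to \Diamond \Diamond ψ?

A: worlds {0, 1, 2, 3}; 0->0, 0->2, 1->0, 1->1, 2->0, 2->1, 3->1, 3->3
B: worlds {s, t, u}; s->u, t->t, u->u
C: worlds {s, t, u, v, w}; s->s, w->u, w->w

This is the axiom for a generalized confluence (Geach) condition; its first-order frame correspondent is \forall x \forall y (x R^2 y \to \exists w (y R^2 w \wedge x R^2 w)).
A: condition met.
B: condition met.
C: fails — wR²u but no w* with uR²w* and wR²w*.

A, B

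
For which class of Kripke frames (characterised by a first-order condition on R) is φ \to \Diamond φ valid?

Reflexivity

This is a form of the T axiom.
It corresponds to reflexivity: \forall x Rxx.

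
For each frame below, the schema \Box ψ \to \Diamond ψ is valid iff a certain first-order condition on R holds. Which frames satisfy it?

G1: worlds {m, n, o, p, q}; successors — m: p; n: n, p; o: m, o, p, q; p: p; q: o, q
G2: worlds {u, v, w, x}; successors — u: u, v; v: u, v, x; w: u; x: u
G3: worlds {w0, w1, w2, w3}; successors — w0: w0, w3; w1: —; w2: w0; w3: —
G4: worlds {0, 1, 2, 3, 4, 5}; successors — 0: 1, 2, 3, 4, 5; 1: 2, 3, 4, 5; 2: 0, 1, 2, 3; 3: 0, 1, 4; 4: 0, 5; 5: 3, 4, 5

Frame correspondent (Sahlqvist): \forall x \exists y Rxy — i.e. seriality.
G1: ✓.
G2: ✓.
G3: fails — world w1 has no successor.
G4: ✓.

G1, G2, G4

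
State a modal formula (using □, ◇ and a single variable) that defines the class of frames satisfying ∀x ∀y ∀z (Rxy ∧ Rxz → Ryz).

◇ψ → □◇ψ

The condition is the Euclidean property. The 5 schema ◇ψ → □◇ψ defines it.
Suppose ◇ψ→□◇ψ is valid. Take Rxy, Rxz and set V(ψ)={y}. Then ◇ψ at x, so □◇ψ at x, so ◇ψ at z, so some w with Rzw has ψ; w=y, i.e. Rzy. By symmetry of the argument, Ryz.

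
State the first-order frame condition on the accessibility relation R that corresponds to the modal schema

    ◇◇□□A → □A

∀x ∀y ∀z ((xR²y ∧ xRz) → ∃w (yR²w ∧ z = w))

This is a Sahlqvist (Geach-type) schema ◇^2□^2A → □^1◇^0A.
First-order correspondent: ∀x ∀y ∀z ((xR²y ∧ xRz) → ∃w (yR²w ∧ z = w)).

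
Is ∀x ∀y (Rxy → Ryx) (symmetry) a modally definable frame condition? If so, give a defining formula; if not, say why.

Yes: it is symmetry, defined by the B schema q → □◇q.
Suppose q→□◇q is valid. Take Rxy and set V(q)={x}. Then q at x, so □◇q at x, so ◇q at y, so some z with Ryz has q; z=x, i.e. Ryx.

Yes, by q → □◇q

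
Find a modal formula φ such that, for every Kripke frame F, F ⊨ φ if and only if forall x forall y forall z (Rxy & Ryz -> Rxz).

□r → □□r

The condition is transitivity. The 4 schema □r → □□r defines it.
Suppose □r→□□r is valid. Take Rxy, Ryz and set V(r)={w : Rxw}. Then □r at x, so □□r at x, so □r at y, so r at z, i.e. Rxz.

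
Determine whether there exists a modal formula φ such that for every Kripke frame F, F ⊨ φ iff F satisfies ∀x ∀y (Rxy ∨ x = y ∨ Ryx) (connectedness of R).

Not modally definable

Modal frame validity is preserved under disjoint unions.
Take 3 disjoint single-world reflexive frames: each is trivially connected, but their disjoint union has 3 worlds with no edge between distinct components, so it is not connected.
Hence connectedness of R is not modally definable.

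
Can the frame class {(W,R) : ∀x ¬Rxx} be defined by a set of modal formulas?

Not modally definable

Modal frame validity is preserved under surjective bounded morphisms.
The 2-cycle (worlds 0,1 with 0→1→0) is irreflexive, and the map sending every world to a single reflexive point • is a surjective bounded morphism (forth: every edge maps to (•,•); back: every world has a successor). So any modal formula valid on the 2-cycle is also valid on the reflexive point, which is not irreflexive.
So no modal formula (or set of formulas) defines exactly the irreflexive frames.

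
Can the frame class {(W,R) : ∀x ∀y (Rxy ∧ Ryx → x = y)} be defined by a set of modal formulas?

If a class were modally definable it would be closed under surjective bounded morphisms (Goldblatt–Thomason).
The 6-cycle (worlds a,b,c,d,e,f with a→b→c→d→e→f→a) is antisymmetric. Sending even-indexed worlds to a and odd-indexed worlds to b is a surjective bounded morphism onto the two-world frame with a↔b, which is not antisymmetric.
Hence antisymmetry is not modally definable.

Not definable by any modal formula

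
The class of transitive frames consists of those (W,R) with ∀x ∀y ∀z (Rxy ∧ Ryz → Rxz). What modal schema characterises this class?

□r → □□r

A defining formula is □r → □□r (the 4 axiom).
Suppose □r→□□r is valid. Take Rxy, Ryz and set V(r)={w : Rxw}. Then □r at x, so □□r at x, so □r at y, so r at z, i.e. Rxz.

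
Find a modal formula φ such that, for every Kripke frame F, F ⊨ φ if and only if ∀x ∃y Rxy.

□q → ◇q

This is seriality; the standard corresponding axiom is D: □q → ◇q.
Suppose □q→◇q is valid. At any x set V(q)=W. Then □q at x, so ◇q at x, so x has a successor.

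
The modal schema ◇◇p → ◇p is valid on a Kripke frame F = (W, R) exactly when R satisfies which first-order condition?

This is frame-equivalent to □p → □□p (substitute ¬p for p and contrapose).
Suppose □p→□□p is valid. Take Rxy, Ryz and set V(p)={w : Rxw}. Then □p at x, so □□p at x, so □p at y, so p at z, i.e. Rxz.

transitivity: ∀x ∀y ∀z (Rxy ∧ Ryz → Rxz)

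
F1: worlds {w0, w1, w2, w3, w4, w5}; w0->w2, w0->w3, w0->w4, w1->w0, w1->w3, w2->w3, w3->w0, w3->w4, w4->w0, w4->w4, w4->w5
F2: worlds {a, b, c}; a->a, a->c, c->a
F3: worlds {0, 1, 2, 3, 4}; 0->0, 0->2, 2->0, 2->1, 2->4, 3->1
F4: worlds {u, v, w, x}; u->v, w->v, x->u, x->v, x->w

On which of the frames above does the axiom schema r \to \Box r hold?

Frame correspondent (Sahlqvist): \forall x \forall z (xRz \to \exists w (x = w \wedge z = w)) — i.e. a generalized confluence (Geach) condition.
F1: fails — w0Rw2 but w0 ≠ w2.
F2: fails — aRc but a ≠ c.
F3: fails — 0R2 but 0 ≠ 2.
F4: fails — uRv but u ≠ v.

none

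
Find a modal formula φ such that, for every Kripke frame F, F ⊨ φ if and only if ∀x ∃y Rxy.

□s → ◇s

This is seriality; the standard corresponding axiom is D: □s → ◇s.
Suppose □s→◇s is valid. At any x set V(s)=W. Then □s at x, so ◇s at x, so x has a successor.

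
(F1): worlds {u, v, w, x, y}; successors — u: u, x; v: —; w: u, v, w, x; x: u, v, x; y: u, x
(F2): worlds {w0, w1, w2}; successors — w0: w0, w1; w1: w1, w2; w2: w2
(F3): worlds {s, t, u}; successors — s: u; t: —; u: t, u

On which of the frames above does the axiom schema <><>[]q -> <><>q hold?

(F2)

The schema corresponds to a generalized confluence (Geach) condition: forall x forall y (x R^2 y -> exists w (yRw & x R^2 w)).
(F1): fails — uR²v but no t with vRt and uR²t.
(F2): condition met.
(F3): fails — sR²t but no w with tRw and sR²w.
Valid on: (F2).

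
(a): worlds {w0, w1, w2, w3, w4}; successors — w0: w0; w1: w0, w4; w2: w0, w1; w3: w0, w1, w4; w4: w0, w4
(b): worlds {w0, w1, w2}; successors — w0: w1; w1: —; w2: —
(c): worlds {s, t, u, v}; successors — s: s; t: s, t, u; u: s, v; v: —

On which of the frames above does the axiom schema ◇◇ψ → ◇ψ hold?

(b)

The schema corresponds to transitivity: ∀x ∀y ∀z (Rxy ∧ Ryz → Rxz).
(a): fails — Rw2w1 and Rw1w4 but not Rw2w4.
(b): ✓.
(c): fails — Rtu and Ruv but not Rtv.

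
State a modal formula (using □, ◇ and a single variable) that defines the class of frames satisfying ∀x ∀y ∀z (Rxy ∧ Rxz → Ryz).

◇ψ → □◇ψ

A defining formula is ◇ψ → □◇ψ (the 5 axiom).
Suppose ◇ψ→□◇ψ is valid. Take Rxy, Rxz and set V(ψ)={y}. Then ◇ψ at x, so □◇ψ at x, so ◇ψ at z, so some w with Rzw has ψ; w=y, i.e. Rzy. By symmetry of the argument, Ryz.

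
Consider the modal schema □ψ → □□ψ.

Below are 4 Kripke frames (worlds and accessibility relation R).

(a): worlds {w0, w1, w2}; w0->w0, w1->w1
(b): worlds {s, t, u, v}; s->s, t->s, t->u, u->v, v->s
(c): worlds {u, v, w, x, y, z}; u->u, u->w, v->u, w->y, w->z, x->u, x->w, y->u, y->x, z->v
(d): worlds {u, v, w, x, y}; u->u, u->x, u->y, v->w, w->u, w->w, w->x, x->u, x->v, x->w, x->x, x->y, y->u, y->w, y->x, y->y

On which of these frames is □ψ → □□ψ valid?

(a)

The schema corresponds to transitivity: ∀x ∀y ∀z (Rxy ∧ Ryz → Rxz).
(a): satisfies the condition.
(b): fails — Ruv and Rvs but not Rus.
(c): fails — Rxw and Rwy but not Rxy.
(d): fails — Ryx and Rxv but not Ryv.
Valid on: (a).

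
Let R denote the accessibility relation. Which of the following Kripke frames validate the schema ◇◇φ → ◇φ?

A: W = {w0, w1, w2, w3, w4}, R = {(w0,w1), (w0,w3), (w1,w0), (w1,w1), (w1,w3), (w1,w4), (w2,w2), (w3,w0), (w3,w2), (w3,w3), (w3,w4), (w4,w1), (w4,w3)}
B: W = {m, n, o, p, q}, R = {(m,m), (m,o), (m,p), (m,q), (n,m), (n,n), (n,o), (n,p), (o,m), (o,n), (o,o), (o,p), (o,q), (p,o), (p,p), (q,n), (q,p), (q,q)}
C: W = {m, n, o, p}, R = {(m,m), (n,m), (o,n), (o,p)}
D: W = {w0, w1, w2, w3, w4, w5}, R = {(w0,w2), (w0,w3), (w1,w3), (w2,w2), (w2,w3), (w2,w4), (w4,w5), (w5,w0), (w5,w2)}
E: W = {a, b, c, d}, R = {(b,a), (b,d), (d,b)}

This is the axiom for transitivity; its first-order frame correspondent is ∀x ∀y ∀z (Rxy ∧ Ryz → Rxz).
A: fails — Rw1w3 and Rw3w2 but not Rw1w2.
B: fails — Rno and Roq but not Rnq.
C: fails — Ron and Rnm but not Rom.
D: fails — Rw2w4 and Rw4w5 but not Rw2w5.
E: fails — Rdb and Rba but not Rda.

none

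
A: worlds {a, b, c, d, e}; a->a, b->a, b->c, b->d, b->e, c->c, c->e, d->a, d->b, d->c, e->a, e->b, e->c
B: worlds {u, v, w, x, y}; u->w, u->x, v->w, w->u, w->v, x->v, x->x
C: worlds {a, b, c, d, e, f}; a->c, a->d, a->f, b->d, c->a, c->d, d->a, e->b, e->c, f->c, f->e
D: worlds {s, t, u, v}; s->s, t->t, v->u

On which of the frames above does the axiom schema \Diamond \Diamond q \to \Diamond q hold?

D

This is the axiom for transitivity; its first-order frame correspondent is \forall x \forall y \forall z (Rxy \wedge Ryz \to Rxz).
A: fails — Reb and Rbe but not Ree.
B: fails — Rwu and Ruw but not Rww.
C: fails — Reb and Rbd but not Red.
D: ✓.
Valid on: D.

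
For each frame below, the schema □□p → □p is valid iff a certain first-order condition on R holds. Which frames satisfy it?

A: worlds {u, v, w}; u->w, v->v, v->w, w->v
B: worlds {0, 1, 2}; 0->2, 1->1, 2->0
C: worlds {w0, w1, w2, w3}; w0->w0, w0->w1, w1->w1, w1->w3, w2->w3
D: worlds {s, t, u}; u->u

The schema corresponds to density: ∀x ∀y (Rxy → ∃z (Rxz ∧ Rzy)).
A: fails — Ruw but no z with Ruz and Rzw.
B: fails — R20 but no z with R2z and Rz0.
C: fails — Rw2w3 but no z with Rw2z and Rzw3.
D: condition met.

D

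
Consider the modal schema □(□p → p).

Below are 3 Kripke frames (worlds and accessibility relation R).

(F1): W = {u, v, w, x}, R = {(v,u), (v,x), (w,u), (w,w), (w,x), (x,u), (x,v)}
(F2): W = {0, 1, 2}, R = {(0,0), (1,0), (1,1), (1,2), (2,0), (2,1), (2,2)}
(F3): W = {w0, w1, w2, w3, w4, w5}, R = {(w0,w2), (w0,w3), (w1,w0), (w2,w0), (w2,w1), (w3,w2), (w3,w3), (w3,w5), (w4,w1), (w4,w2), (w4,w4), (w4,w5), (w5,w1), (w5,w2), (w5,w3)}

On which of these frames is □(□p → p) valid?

(F2)

This is the axiom for shift-reflexivity; its first-order frame correspondent is ∀x ∀y (Rxy → Ryy).
(F1): fails — Rwu but not Ruu.
(F2): condition met.
(F3): fails — Rw1w0 but not Rw0w0.
Valid on: (F2).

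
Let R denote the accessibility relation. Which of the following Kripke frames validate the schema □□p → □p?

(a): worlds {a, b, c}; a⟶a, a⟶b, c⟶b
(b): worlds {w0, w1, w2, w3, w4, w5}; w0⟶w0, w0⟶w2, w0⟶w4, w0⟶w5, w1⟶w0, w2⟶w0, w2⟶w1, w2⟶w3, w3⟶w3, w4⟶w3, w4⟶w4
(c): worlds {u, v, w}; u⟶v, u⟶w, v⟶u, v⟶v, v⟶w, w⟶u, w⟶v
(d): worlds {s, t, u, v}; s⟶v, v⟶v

Frame correspondent (Sahlqvist): ∀x ∀y (Rxy → ∃z (Rxz ∧ Rzy)) — i.e. density.
(a): fails — Rcb but no z with Rcz and Rzb.
(b): fails — Rw2w1 but no z with Rw2z and Rzw1.
(c): holds.
(d): holds.
Valid on: (c), (d).

(c), (d)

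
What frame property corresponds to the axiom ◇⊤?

◇⊤ holds at w iff w has a successor, so frame-validity of ◇⊤ is exactly seriality. Equivalently via □ψ → ◇ψ:
Suppose □ψ→◇ψ is valid. At any x set V(ψ)=W. Then □ψ at x, so ◇ψ at x, so x has a successor.
Conversely, any frame satisfying ∀x ∃y Rxy validates the schema.
Frame condition: ∀x ∃y Rxy.

seriality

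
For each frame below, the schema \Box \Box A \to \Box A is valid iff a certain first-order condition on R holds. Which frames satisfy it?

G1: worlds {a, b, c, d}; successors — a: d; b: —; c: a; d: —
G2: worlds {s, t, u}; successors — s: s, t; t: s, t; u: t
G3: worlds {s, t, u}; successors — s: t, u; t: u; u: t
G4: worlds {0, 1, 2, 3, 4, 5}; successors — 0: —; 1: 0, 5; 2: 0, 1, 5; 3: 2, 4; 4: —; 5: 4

The schema corresponds to density: \forall x \forall y (Rxy \to \exists z (Rxz \wedge Rzy)).
G1: fails — Rca but no z with Rcz and Rza.
G2: condition met.
G3: fails — Rtu but no z with Rtz and Rzu.
G4: fails — R10 but no z with R1z and Rz0.
Valid on: G2.

G2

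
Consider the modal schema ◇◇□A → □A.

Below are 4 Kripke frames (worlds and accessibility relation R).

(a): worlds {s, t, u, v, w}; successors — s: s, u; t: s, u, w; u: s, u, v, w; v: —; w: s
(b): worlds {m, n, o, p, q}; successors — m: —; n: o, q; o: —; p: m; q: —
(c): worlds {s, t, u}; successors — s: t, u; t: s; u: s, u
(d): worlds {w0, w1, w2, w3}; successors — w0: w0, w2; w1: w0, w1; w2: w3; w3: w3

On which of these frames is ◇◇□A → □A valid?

(b)

The schema corresponds to a generalized confluence (Geach) condition: ∀x ∀y ∀z ((xR²y ∧ xRz) → ∃w (yRw ∧ z = w)).
(a): fails — sR²v, sRs but no w* with vRw* and s=w*.
(b): satisfies the condition.
(c): fails — sR²u, sRt but no w with uRw and t=w.
(d): fails — w0R²w2, w0Rw0 but no w with w2Rw and w0=w.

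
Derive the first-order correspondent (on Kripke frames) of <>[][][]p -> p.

forall x forall y (xRy -> exists w (y R^3 w & x = w))

This is a Sahlqvist (Geach-type) schema ◇^1□^3p → □^0◇^0p.
Minimal-valuation argument: fix x; take any y with xR^1y and any z with xR^0z. Set V(p) to the set of worlds R-reachable from y in exactly 3 steps. Then □^3p holds at y, so the antecedent holds at x; validity forces ◇^0p at z, giving a w with zR^0w and yR^3w.
First-order correspondent: forall x forall y (xRy -> exists w (y R^3 w & x = w)).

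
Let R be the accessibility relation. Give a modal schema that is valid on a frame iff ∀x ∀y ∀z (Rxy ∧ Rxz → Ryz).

◇p → □◇p

This is the Euclidean property; the standard corresponding axiom is 5: ◇p → □◇p.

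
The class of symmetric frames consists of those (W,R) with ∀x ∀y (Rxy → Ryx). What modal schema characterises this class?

The condition is symmetry. The B schema ψ → □◇ψ defines it.

ψ → □◇ψ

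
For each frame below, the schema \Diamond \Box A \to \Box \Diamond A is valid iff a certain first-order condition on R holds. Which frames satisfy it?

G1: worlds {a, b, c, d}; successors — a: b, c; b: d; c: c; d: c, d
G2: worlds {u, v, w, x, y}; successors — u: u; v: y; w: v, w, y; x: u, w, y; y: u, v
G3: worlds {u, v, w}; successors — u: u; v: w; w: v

The schema corresponds to convergence: \forall x \forall y \forall z (Rxy \wedge Rxz \to \exists w (Ryw \wedge Rzw)).
G1: fails — Rab and Rac but b and c have no common successor.
G2: fails — Rwy and Rwv but y and v have no common successor.
G3: holds.
Valid on: G3.

G3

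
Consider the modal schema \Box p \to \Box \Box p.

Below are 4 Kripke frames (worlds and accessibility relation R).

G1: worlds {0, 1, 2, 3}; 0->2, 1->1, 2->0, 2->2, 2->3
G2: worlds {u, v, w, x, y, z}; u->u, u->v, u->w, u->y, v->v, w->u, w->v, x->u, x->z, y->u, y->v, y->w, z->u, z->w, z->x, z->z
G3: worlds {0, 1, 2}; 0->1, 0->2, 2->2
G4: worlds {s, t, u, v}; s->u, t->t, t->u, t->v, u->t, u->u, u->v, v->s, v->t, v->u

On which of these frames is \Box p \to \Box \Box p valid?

This is the axiom for transitivity; its first-order frame correspondent is \forall x \forall y \forall z (Rxy \wedge Ryz \to Rxz).
G1: fails — R02 and R23 but not R03.
G2: fails — Rwu and Ruw but not Rww.
G3: ✓.
G4: fails — Ruv and Rvs but not Rus.
Valid on: G3.

G3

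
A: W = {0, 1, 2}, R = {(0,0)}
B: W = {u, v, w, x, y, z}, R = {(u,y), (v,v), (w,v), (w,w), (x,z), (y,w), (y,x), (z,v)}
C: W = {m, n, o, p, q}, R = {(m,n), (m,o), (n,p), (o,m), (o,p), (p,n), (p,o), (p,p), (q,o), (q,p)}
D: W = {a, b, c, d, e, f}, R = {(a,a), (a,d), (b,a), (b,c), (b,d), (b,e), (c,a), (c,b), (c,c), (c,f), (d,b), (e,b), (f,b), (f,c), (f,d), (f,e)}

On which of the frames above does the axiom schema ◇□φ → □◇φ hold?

A, C

Frame correspondent (Sahlqvist): ∀x ∀y ∀z (Rxy ∧ Rxz → ∃w (Ryw ∧ Rzw)) — i.e. convergence.
A: satisfies the condition.
B: fails — Ryx and Ryw but x and w have no common successor.
C: satisfies the condition.
D: fails — Raa and Rad but a and d have no common successor.
Valid on: A, C.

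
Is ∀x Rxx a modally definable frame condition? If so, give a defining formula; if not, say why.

The condition is reflexivity. A defining modal formula is □r → r.
Suppose □r→r is valid. At any x set V(r)={w : Rxw}. Then □r holds at x, so r holds at x, i.e. Rxx.

Definable; □r → r defines it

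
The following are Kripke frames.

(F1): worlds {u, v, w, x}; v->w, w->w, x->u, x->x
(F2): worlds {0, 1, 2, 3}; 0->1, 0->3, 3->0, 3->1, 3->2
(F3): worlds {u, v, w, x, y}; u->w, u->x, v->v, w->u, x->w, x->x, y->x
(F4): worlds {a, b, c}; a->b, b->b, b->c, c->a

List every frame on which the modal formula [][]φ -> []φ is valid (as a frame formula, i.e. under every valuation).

The schema corresponds to density: forall x forall y (Rxy -> exists z (Rxz & Rzy)).
(F1): holds.
(F2): fails — R32 but no z with R3z and Rz2.
(F3): fails — Rwu but no z with Rwz and Rzu.
(F4): fails — Rca but no z with Rcz and Rza.
Valid on: (F1).

(F1)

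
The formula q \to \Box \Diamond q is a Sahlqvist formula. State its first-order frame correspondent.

symmetry: \forall x \forall y (Rxy \to Ryx)

This is the B axiom.
It corresponds to symmetry: \forall x \forall y (Rxy \to Ryx).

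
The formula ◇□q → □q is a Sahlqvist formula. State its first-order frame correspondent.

This schema is equivalent to the 5 axiom ◇q → □◇q.
Its frame correspondent is the Euclidean property — ∀x ∀y ∀z (Rxy ∧ Rxz → Ryz).

the Euclidean property: ∀x ∀y ∀z (Rxy ∧ Rxz → Ryz)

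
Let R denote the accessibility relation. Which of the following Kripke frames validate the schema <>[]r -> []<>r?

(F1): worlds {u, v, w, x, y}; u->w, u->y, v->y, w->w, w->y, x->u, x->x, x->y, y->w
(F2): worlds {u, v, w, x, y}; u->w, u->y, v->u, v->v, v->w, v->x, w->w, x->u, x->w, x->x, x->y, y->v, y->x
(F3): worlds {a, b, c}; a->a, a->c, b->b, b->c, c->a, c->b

The schema corresponds to convergence: forall x forall y forall z (Rxy & Rxz -> exists w (Ryw & Rzw)).
(F1): fails — Rxx and Rxy but x and y have no common successor.
(F2): fails — Ruw and Ruy but w and y have no common successor.
(F3): ✓.
Valid on: (F3).

(F3)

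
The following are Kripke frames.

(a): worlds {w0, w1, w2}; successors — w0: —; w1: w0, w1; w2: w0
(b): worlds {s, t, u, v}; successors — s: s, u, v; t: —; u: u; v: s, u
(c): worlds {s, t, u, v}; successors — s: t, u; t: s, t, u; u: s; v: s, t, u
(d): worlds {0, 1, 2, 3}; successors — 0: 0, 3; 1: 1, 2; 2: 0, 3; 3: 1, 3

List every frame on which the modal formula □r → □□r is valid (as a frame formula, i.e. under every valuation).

Frame correspondent (Sahlqvist): ∀x ∀y ∀z (Rxy ∧ Ryz → Rxz) — i.e. transitivity.
(a): condition met.
(b): fails — Rvs and Rsv but not Rvv.
(c): fails — Rus and Rsu but not Ruu.
(d): fails — R31 and R12 but not R32.
Valid on: (a).

(a)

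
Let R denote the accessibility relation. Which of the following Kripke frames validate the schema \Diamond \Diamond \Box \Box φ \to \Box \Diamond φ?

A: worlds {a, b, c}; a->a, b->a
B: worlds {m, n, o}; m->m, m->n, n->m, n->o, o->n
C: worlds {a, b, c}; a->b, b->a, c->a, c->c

A, B

Frame correspondent (Sahlqvist): \forall x \forall y \forall z ((x R^2 y \wedge xRz) \to \exists w (y R^2 w \wedge zRw)) — i.e. a generalized confluence (Geach) condition.
A: holds.
B: holds.
C: fails — cR²a, cRa but no w with aR²w and aRw.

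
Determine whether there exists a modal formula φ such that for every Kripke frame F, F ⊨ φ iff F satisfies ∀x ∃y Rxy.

This is a Sahlqvist condition; the D axiom □r → ◇r defines it.
Suppose □r→◇r is valid. At any x set V(r)=W. Then □r at x, so ◇r at x, so x has a successor.

Yes, by □r → ◇r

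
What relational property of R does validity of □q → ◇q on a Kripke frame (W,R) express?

Suppose □q→◇q is valid. At any x set V(q)=W. Then □q at x, so ◇q at x, so x has a successor.
The converse is a direct semantic check.
So the correspondent is seriality.

seriality: ∀x ∃y Rxy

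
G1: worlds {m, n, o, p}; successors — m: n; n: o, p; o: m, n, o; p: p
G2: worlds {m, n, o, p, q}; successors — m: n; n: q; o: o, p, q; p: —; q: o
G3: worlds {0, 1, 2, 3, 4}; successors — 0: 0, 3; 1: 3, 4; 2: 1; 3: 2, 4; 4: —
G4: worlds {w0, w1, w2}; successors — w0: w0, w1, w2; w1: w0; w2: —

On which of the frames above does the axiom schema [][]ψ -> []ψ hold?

G4

This is the axiom for density; its first-order frame correspondent is forall x forall y (Rxy -> exists z (Rxz & Rzy)).
G1: fails — Rmn but no z with Rmz and Rzn.
G2: fails — Rnq but no z with Rnz and Rzq.
G3: fails — R34 but no z with R3z and Rz4.
G4: condition met.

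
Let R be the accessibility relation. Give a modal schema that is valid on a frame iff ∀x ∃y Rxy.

A defining formula is □r → ◇r (the D axiom).
Suppose □r→◇r is valid. At any x set V(r)=W. Then □r at x, so ◇r at x, so x has a successor.

□r → ◇r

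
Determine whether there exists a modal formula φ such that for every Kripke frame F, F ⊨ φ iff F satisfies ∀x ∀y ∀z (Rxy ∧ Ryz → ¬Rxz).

If a class were modally definable it would be closed under surjective bounded morphisms (Goldblatt–Thomason).
The 3-cycle (worlds 0,1,2 with 0→1→2→0) is intransitive. Mapping every world to a single reflexive point • is a surjective bounded morphism; the reflexive point is not intransitive (R••∧R•• but R••).
So no modal formula (or set of formulas) defines exactly the intransitive frames.

Not modally definable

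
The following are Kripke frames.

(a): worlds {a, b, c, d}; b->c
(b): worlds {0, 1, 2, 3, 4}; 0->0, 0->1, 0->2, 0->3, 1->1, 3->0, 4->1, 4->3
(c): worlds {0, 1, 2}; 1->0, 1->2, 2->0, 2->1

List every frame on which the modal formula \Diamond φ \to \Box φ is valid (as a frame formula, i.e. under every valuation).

(a)

Frame correspondent (Sahlqvist): \forall x \forall y \forall z (Rxy \wedge Rxz \to y = z) — i.e. partial functionality.
(a): ✓.
(b): fails — 0 sees both 0 and 1.
(c): fails — 1 sees both 0 and 2.
Valid on: (a).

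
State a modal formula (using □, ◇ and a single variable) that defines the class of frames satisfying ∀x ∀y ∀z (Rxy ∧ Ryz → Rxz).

□s → □□s

A defining formula is □s → □□s (the 4 axiom).
Suppose □s→□□s is valid. Take Rxy, Ryz and set V(s)={w : Rxw}. Then □s at x, so □□s at x, so □s at y, so s at z, i.e. Rxz.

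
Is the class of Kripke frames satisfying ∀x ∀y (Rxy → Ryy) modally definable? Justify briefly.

Definable; □(□r → r) defines it

Yes: it is shift-reflexivity, defined by the T□ schema □(□r → r).
Suppose □(□r→r) is valid. Take Rxy and set V(r)={w : Ryw}. Then at y, □r holds; since □(□r→r) at x, □r→r at y, so r at y, i.e. Ryy.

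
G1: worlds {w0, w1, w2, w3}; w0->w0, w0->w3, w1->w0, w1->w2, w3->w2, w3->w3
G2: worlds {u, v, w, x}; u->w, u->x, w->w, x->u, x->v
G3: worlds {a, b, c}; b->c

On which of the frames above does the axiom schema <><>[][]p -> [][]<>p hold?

The schema corresponds to a generalized confluence (Geach) condition: forall x forall y forall z ((x R^2 y & x R^2 z) -> exists w (y R^2 w & zRw)).
G1: fails — w0R²w0, w0R²w2 but no w with w0R²w and w2Rw.
G2: fails — uR²u, uR²v but no t with uR²t and vRt.
G3: satisfies the condition.
Valid on: G3.

G3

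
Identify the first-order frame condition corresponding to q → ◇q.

Replacing q by ¬q and contraposing gives the equivalent schema □q → q.
Suppose □q→q is valid. At any x set V(q)={w : Rxw}. Then □q holds at x, so q holds at x, i.e. Rxx.

reflexivity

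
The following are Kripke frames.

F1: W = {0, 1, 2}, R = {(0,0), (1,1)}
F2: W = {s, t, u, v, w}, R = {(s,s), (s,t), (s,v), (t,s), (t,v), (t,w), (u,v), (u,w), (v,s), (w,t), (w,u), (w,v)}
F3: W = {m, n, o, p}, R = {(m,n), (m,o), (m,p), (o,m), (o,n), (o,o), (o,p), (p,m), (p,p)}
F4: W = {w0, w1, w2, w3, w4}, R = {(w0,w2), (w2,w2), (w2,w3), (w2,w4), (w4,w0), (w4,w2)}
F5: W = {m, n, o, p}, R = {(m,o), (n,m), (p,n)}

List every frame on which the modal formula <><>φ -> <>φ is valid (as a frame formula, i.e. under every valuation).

The schema corresponds to transitivity: forall x forall y forall z (Rxy & Ryz -> Rxz).
F1: ✓.
F2: fails — Ruv and Rvs but not Rus.
F3: fails — Rpm and Rmo but not Rpo.
F4: fails — Rw2w4 and Rw4w0 but not Rw2w0.
F5: fails — Rnm and Rmo but not Rno.

F1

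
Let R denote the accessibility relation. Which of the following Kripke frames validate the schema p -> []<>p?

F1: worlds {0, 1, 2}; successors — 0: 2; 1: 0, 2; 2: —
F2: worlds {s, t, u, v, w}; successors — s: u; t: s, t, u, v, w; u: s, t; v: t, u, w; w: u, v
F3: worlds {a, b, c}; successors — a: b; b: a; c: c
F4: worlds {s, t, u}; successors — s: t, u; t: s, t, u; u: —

This is the axiom for symmetry; its first-order frame correspondent is forall x forall y (Rxy -> Ryx).
F1: fails — R12 but not R21.
F2: fails — Rwu but not Ruw.
F3: holds.
F4: fails — Rtu but not Rut.
Valid on: F3.

F3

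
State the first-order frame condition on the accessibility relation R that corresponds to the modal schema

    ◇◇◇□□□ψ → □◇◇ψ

This is a Sahlqvist (Geach-type) schema ◇^3□^3ψ → □^1◇^2ψ.
First-order correspondent: ∀x ∀y ∀z ((xR³y ∧ xRz) → ∃w (yR³w ∧ zR²w)).

∀x ∀y ∀z ((xR³y ∧ xRz) → ∃w (yR³w ∧ zR²w))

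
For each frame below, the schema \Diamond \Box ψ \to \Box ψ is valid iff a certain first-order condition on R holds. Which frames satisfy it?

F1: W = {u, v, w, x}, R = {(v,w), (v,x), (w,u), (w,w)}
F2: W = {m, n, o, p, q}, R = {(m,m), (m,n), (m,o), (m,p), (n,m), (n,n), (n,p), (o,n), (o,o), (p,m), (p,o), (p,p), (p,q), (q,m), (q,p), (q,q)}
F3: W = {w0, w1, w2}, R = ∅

F3

This is the axiom for the Euclidean property; its first-order frame correspondent is \forall x \forall y \forall z (Rxy \wedge Rxz \to Ryz).
F1: fails — Rvx and Rvx but not Rxx.
F2: fails — Rmo and Rmm but not Rom.
F3: satisfies the condition.
Valid on: F3.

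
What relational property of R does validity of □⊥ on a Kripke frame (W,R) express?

Emptiness of R

□⊥ is valid iff no world has any successor (otherwise □⊥ fails at any world with one).
Conversely, on a frame with emptiness of R the schema holds at every world under every valuation.
Frame condition: ∀x ∀y ¬Rxy.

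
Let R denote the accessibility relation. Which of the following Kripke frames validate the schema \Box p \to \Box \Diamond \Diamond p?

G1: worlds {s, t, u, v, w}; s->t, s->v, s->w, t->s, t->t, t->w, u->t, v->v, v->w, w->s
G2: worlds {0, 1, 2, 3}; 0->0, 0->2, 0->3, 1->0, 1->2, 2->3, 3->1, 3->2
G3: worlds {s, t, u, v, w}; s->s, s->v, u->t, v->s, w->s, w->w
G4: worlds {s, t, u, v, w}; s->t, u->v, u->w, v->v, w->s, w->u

G1, G2

This is the axiom for a generalized confluence (Geach) condition; its first-order frame correspondent is \forall x \forall z (xRz \to \exists w (xRw \wedge z R^2 w)).
G1: holds.
G2: holds.
G3: fails — uRt but no w* with uRw* and tR²w*.
G4: fails — sRt but no w* with sRw* and tR²w*.
Valid on: G1, G2.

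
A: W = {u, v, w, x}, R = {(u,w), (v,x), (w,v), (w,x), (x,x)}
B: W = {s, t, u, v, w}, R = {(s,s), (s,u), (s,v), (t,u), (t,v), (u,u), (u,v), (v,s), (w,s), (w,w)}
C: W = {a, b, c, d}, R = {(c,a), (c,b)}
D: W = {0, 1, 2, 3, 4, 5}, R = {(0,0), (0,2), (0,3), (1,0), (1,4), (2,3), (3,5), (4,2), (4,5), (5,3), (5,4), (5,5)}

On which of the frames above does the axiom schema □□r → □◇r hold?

This is the axiom for a generalized confluence (Geach) condition; its first-order frame correspondent is ∀x ∀z (xRz → ∃w (xR²w ∧ zRw)).
A: ✓.
B: ✓.
C: fails — cRa but no w with cR²w and aRw.
D: ✓.

A, B, D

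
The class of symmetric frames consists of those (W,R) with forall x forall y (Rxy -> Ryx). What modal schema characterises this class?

This is symmetry; the standard corresponding axiom is B: p → □◇p.
Suppose p→□◇p is valid. Take Rxy and set V(p)={x}. Then p at x, so □◇p at x, so ◇p at y, so some z with Ryz has p; z=x, i.e. Ryx.

p → □◇p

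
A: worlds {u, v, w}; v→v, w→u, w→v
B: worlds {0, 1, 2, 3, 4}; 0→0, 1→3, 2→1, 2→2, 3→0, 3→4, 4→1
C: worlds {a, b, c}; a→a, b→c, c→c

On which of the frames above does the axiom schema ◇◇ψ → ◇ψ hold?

A, C

This is the axiom for transitivity; its first-order frame correspondent is ∀x ∀y ∀z (Rxy ∧ Ryz → Rxz).
A: satisfies the condition.
B: fails — R34 and R41 but not R31.
C: satisfies the condition.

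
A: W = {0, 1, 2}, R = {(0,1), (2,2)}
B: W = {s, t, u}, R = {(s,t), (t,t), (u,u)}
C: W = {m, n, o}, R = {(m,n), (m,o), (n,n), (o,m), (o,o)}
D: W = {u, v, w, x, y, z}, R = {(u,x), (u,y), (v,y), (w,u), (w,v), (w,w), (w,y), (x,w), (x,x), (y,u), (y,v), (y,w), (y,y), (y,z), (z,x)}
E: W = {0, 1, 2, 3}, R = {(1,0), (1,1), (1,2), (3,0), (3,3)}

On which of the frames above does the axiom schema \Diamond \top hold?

Frame correspondent (Sahlqvist): \forall x \exists y Rxy — i.e. seriality.
A: fails — world 1 has no successor.
B: holds.
C: holds.
D: holds.
E: fails — world 0 has no successor.

B, C, D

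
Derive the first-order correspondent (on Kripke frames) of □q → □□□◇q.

∀x ∀z (xR³z → ∃w (xRw ∧ zRw))

This is a Sahlqvist (Geach-type) schema ◇^0□^1q → □^3◇^1q.
Minimal-valuation argument: fix x; take any y with xR^0y and any z with xR^3z. Set V(q) to the set of worlds R-reachable from y in exactly 1 step. Then □^1q holds at y, so the antecedent holds at x; validity forces ◇^1q at z, giving a w with zR^1w and yR^1w.
First-order correspondent: ∀x ∀z (xR³z → ∃w (xRw ∧ zRw)).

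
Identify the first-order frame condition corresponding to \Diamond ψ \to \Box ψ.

Suppose ◇ψ→□ψ is valid. Take Rxy, Rxz and set V(ψ)={y}. Then ◇ψ at x, so □ψ at x, so ψ at z, i.e. z=y.
The converse is a direct semantic check.
Frame condition: \forall x \forall y \forall z (Rxy \wedge Rxz \to y = z).

partial functionality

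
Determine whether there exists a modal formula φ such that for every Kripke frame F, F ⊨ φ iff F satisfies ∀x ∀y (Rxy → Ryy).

Definable; □(□p → p) defines it

The condition is shift-reflexivity. A defining modal formula is □(□p → p).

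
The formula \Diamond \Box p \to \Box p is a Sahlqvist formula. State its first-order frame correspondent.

The Euclidean property

This is a form of the 5 axiom.
Its frame correspondent is the Euclidean property — \forall x \forall y \forall z (Rxy \wedge Rxz \to Ryz).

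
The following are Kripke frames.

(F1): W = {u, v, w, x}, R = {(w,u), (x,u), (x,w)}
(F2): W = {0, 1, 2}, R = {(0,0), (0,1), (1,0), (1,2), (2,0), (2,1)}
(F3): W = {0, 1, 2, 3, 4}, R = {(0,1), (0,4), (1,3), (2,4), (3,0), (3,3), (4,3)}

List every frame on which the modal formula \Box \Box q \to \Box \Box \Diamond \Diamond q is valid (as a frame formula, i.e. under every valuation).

The schema corresponds to a generalized confluence (Geach) condition: \forall x \forall z (x R^2 z \to \exists w (x R^2 w \wedge z R^2 w)).
(F1): fails — xR²u but no t with xR²t and uR²t.
(F2): satisfies the condition.
(F3): satisfies the condition.
Valid on: (F2), (F3).

(F2), (F3)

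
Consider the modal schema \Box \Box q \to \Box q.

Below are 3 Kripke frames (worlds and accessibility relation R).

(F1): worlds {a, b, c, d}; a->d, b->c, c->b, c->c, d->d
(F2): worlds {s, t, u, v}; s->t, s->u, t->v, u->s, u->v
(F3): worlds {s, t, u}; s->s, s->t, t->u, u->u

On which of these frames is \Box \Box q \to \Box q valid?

(F1), (F3)

The schema corresponds to density: \forall x \forall y (Rxy \to \exists z (Rxz \wedge Rzy)).
(F1): ✓.
(F2): fails — Ruv but no z with Ruz and Rzv.
(F3): ✓.
Valid on: (F1), (F3).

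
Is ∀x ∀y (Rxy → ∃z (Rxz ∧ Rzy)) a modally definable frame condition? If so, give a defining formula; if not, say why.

Yes, by □□p → □p

Yes: it is density, defined by the C4 schema □□p → □p.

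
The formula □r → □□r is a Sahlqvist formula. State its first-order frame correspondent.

Suppose □r→□□r is valid. Take Rxy, Ryz and set V(r)={w : Rxw}. Then □r at x, so □□r at x, so □r at y, so r at z, i.e. Rxz.
The converse is a direct semantic check.
So the correspondent is transitivity.

transitivity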